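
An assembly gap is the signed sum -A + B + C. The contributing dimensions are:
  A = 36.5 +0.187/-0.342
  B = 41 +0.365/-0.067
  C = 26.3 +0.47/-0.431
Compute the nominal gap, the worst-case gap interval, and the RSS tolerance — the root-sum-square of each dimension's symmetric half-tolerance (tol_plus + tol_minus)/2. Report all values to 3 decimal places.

Stack each dimension's contribution:
  -A: nom -36.500 → Σnom=-36.500; wc +0.342/-0.187 → slack +0.342/-0.187; half-tol=0.265, Σhalf²=0.069960
  +B: nom +41.000 → Σnom=4.500; wc +0.365/-0.067 → slack +0.707/-0.254; half-tol=0.216, Σhalf²=0.116616
  +C: nom +26.300 → Σnom=30.800; wc +0.470/-0.431 → slack +1.177/-0.685; half-tol=0.451, Σhalf²=0.319566
Nominal = 30.800. Worst-case = [30.800 - 0.685, 30.800 + 1.177] = [30.115, 31.977]. RSS = √0.319566 = 0.565.

nominal=30.800 wc=[30.115,31.977] rss=0.565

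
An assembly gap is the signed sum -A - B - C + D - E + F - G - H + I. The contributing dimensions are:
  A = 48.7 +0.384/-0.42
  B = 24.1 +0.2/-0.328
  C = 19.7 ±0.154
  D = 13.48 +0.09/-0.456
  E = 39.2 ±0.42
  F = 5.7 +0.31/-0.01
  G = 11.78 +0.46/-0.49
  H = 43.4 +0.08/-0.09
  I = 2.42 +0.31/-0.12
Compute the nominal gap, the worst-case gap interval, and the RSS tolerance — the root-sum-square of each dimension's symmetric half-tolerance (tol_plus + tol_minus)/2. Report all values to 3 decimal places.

nominal=-165.280 wc=[-167.564,-162.668] rss=0.900

Stack each dimension's contribution:
  -A: nom -48.700 → Σnom=-48.700; wc +0.420/-0.384 → slack +0.420/-0.384; half-tol=0.402, Σhalf²=0.161604
  -B: nom -24.100 → Σnom=-72.800; wc +0.328/-0.200 → slack +0.748/-0.584; half-tol=0.264, Σhalf²=0.231300
  -C: nom -19.700 → Σnom=-92.500; wc +0.154/-0.154 → slack +0.902/-0.738; half-tol=0.154, Σhalf²=0.255016
  +D: nom +13.480 → Σnom=-79.020; wc +0.090/-0.456 → slack +0.992/-1.194; half-tol=0.273, Σhalf²=0.329545
  -E: nom -39.200 → Σnom=-118.220; wc +0.420/-0.420 → slack +1.412/-1.614; half-tol=0.420, Σhalf²=0.505945
  +F: nom +5.700 → Σnom=-112.520; wc +0.310/-0.010 → slack +1.722/-1.624; half-tol=0.160, Σhalf²=0.531545
  -G: nom -11.780 → Σnom=-124.300; wc +0.490/-0.460 → slack +2.212/-2.084; half-tol=0.475, Σhalf²=0.757170
  -H: nom -43.400 → Σnom=-167.700; wc +0.090/-0.080 → slack +2.302/-2.164; half-tol=0.085, Σhalf²=0.764395
  +I: nom +2.420 → Σnom=-165.280; wc +0.310/-0.120 → slack +2.612/-2.284; half-tol=0.215, Σhalf²=0.810620
Nominal = -165.280. Worst-case = [-165.280 - 2.284, -165.280 + 2.612] = [-167.564, -162.668]. RSS = √0.810620 = 0.900.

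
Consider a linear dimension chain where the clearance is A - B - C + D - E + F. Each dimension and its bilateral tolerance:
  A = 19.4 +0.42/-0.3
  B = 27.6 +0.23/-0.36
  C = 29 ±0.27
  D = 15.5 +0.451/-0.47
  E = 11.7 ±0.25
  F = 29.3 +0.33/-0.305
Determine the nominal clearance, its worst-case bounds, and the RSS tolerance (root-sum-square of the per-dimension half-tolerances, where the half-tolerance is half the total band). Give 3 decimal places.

nominal=-4.100 wc=[-5.925,-2.019] rss=0.815

Stack each dimension's contribution:
  +A: nom +19.400 → Σnom=19.400; wc +0.420/-0.300 → slack +0.420/-0.300; half-tol=0.360, Σhalf²=0.129600
  -B: nom -27.600 → Σnom=-8.200; wc +0.360/-0.230 → slack +0.780/-0.530; half-tol=0.295, Σhalf²=0.216625
  -C: nom -29.000 → Σnom=-37.200; wc +0.270/-0.270 → slack +1.050/-0.800; half-tol=0.270, Σhalf²=0.289525
  +D: nom +15.500 → Σnom=-21.700; wc +0.451/-0.470 → slack +1.501/-1.270; half-tol=0.461, Σhalf²=0.501585
  -E: nom -11.700 → Σnom=-33.400; wc +0.250/-0.250 → slack +1.751/-1.520; half-tol=0.250, Σhalf²=0.564085
  +F: nom +29.300 → Σnom=-4.100; wc +0.330/-0.305 → slack +2.081/-1.825; half-tol=0.318, Σhalf²=0.664891
Nominal = -4.100. Worst-case = [-4.100 - 1.825, -4.100 + 2.081] = [-5.925, -2.019]. RSS = √0.664891 = 0.815.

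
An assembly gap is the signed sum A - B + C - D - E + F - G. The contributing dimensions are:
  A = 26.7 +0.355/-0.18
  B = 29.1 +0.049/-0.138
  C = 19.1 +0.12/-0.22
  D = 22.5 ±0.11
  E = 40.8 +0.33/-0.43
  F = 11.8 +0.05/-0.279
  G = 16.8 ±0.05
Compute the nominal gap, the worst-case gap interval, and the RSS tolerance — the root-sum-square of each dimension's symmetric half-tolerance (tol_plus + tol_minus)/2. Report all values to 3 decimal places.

nominal=-51.600 wc=[-52.818,-50.347] rss=0.543

Stack each dimension's contribution:
  +A: nom +26.700 → Σnom=26.700; wc +0.355/-0.180 → slack +0.355/-0.180; half-tol=0.267, Σhalf²=0.071556
  -B: nom -29.100 → Σnom=-2.400; wc +0.138/-0.049 → slack +0.493/-0.229; half-tol=0.093, Σhalf²=0.080298
  +C: nom +19.100 → Σnom=16.700; wc +0.120/-0.220 → slack +0.613/-0.449; half-tol=0.170, Σhalf²=0.109198
  -D: nom -22.500 → Σnom=-5.800; wc +0.110/-0.110 → slack +0.723/-0.559; half-tol=0.110, Σhalf²=0.121298
  -E: nom -40.800 → Σnom=-46.600; wc +0.430/-0.330 → slack +1.153/-0.889; half-tol=0.380, Σhalf²=0.265698
  +F: nom +11.800 → Σnom=-34.800; wc +0.050/-0.279 → slack +1.203/-1.168; half-tol=0.165, Σhalf²=0.292759
  -G: nom -16.800 → Σnom=-51.600; wc +0.050/-0.050 → slack +1.253/-1.218; half-tol=0.050, Σhalf²=0.295259
Nominal = -51.600. Worst-case = [-51.600 - 1.218, -51.600 + 1.253] = [-52.818, -50.347]. RSS = √0.295259 = 0.543.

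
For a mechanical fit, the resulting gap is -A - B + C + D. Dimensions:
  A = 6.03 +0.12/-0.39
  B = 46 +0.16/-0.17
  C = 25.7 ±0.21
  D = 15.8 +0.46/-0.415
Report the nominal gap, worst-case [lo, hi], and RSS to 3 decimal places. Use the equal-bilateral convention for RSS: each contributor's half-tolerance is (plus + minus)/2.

nominal=-10.530 wc=[-11.435,-9.300] rss=0.573

Stack each dimension's contribution:
  -A: nom -6.030 → Σnom=-6.030; wc +0.390/-0.120 → slack +0.390/-0.120; half-tol=0.255, Σhalf²=0.065025
  -B: nom -46.000 → Σnom=-52.030; wc +0.170/-0.160 → slack +0.560/-0.280; half-tol=0.165, Σhalf²=0.092250
  +C: nom +25.700 → Σnom=-26.330; wc +0.210/-0.210 → slack +0.770/-0.490; half-tol=0.210, Σhalf²=0.136350
  +D: nom +15.800 → Σnom=-10.530; wc +0.460/-0.415 → slack +1.230/-0.905; half-tol=0.438, Σhalf²=0.327756
Nominal = -10.530. Worst-case = [-10.530 - 0.905, -10.530 + 1.230] = [-11.435, -9.300]. RSS = √0.327756 = 0.573.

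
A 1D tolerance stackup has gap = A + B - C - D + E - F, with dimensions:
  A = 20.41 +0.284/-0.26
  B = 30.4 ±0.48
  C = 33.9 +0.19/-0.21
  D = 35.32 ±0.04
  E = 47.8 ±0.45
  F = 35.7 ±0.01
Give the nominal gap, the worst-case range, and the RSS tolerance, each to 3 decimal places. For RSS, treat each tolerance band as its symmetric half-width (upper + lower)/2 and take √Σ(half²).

Stack each dimension's contribution:
  +A: nom +20.410 → Σnom=20.410; wc +0.284/-0.260 → slack +0.284/-0.260; half-tol=0.272, Σhalf²=0.073984
  +B: nom +30.400 → Σnom=50.810; wc +0.480/-0.480 → slack +0.764/-0.740; half-tol=0.480, Σhalf²=0.304384
  -C: nom -33.900 → Σnom=16.910; wc +0.210/-0.190 → slack +0.974/-0.930; half-tol=0.200, Σhalf²=0.344384
  -D: nom -35.320 → Σnom=-18.410; wc +0.040/-0.040 → slack +1.014/-0.970; half-tol=0.040, Σhalf²=0.345984
  +E: nom +47.800 → Σnom=29.390; wc +0.450/-0.450 → slack +1.464/-1.420; half-tol=0.450, Σhalf²=0.548484
  -F: nom -35.700 → Σnom=-6.310; wc +0.010/-0.010 → slack +1.474/-1.430; half-tol=0.010, Σhalf²=0.548584
Nominal = -6.310. Worst-case = [-6.310 - 1.430, -6.310 + 1.474] = [-7.740, -4.836]. RSS = √0.548584 = 0.741.

nominal=-6.310 wc=[-7.740,-4.836] rss=0.741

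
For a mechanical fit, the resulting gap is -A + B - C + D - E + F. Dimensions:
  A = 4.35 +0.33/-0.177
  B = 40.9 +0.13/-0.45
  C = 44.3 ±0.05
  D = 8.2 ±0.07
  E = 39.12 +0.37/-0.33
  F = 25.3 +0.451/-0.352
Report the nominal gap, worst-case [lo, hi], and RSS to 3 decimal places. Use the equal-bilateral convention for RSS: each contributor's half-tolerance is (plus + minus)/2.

Stack each dimension's contribution:
  -A: nom -4.350 → Σnom=-4.350; wc +0.177/-0.330 → slack +0.177/-0.330; half-tol=0.254, Σhalf²=0.064262
  +B: nom +40.900 → Σnom=36.550; wc +0.130/-0.450 → slack +0.307/-0.780; half-tol=0.290, Σhalf²=0.148362
  -C: nom -44.300 → Σnom=-7.750; wc +0.050/-0.050 → slack +0.357/-0.830; half-tol=0.050, Σhalf²=0.150862
  +D: nom +8.200 → Σnom=0.450; wc +0.070/-0.070 → slack +0.427/-0.900; half-tol=0.070, Σhalf²=0.155762
  -E: nom -39.120 → Σnom=-38.670; wc +0.330/-0.370 → slack +0.757/-1.270; half-tol=0.350, Σhalf²=0.278262
  +F: nom +25.300 → Σnom=-13.370; wc +0.451/-0.352 → slack +1.208/-1.622; half-tol=0.401, Σhalf²=0.439464
Nominal = -13.370. Worst-case = [-13.370 - 1.622, -13.370 + 1.208] = [-14.992, -12.162]. RSS = √0.439464 = 0.663.

nominal=-13.370 wc=[-14.992,-12.162] rss=0.663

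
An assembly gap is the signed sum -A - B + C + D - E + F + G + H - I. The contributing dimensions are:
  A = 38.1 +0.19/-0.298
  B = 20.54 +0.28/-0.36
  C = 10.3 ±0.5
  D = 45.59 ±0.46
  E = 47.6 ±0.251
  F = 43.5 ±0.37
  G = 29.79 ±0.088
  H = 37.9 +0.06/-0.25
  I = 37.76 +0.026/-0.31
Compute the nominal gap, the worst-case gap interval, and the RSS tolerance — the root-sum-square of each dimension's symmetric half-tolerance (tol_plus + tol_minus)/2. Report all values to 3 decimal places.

nominal=23.080 wc=[20.665,25.777] rss=0.940

Stack each dimension's contribution:
  -A: nom -38.100 → Σnom=-38.100; wc +0.298/-0.190 → slack +0.298/-0.190; half-tol=0.244, Σhalf²=0.059536
  -B: nom -20.540 → Σnom=-58.640; wc +0.360/-0.280 → slack +0.658/-0.470; half-tol=0.320, Σhalf²=0.161936
  +C: nom +10.300 → Σnom=-48.340; wc +0.500/-0.500 → slack +1.158/-0.970; half-tol=0.500, Σhalf²=0.411936
  +D: nom +45.590 → Σnom=-2.750; wc +0.460/-0.460 → slack +1.618/-1.430; half-tol=0.460, Σhalf²=0.623536
  -E: nom -47.600 → Σnom=-50.350; wc +0.251/-0.251 → slack +1.869/-1.681; half-tol=0.251, Σhalf²=0.686537
  +F: nom +43.500 → Σnom=-6.850; wc +0.370/-0.370 → slack +2.239/-2.051; half-tol=0.370, Σhalf²=0.823437
  +G: nom +29.790 → Σnom=22.940; wc +0.088/-0.088 → slack +2.327/-2.139; half-tol=0.088, Σhalf²=0.831181
  +H: nom +37.900 → Σnom=60.840; wc +0.060/-0.250 → slack +2.387/-2.389; half-tol=0.155, Σhalf²=0.855206
  -I: nom -37.760 → Σnom=23.080; wc +0.310/-0.026 → slack +2.697/-2.415; half-tol=0.168, Σhalf²=0.883430
Nominal = 23.080. Worst-case = [23.080 - 2.415, 23.080 + 2.697] = [20.665, 25.777]. RSS = √0.883430 = 0.940.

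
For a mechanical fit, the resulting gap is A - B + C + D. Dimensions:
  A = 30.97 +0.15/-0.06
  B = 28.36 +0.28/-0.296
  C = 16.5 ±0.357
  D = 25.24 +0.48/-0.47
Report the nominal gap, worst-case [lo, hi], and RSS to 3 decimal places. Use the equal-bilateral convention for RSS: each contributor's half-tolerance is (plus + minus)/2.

Stack each dimension's contribution:
  +A: nom +30.970 → Σnom=30.970; wc +0.150/-0.060 → slack +0.150/-0.060; half-tol=0.105, Σhalf²=0.011025
  -B: nom -28.360 → Σnom=2.610; wc +0.296/-0.280 → slack +0.446/-0.340; half-tol=0.288, Σhalf²=0.093969
  +C: nom +16.500 → Σnom=19.110; wc +0.357/-0.357 → slack +0.803/-0.697; half-tol=0.357, Σhalf²=0.221418
  +D: nom +25.240 → Σnom=44.350; wc +0.480/-0.470 → slack +1.283/-1.167; half-tol=0.475, Σhalf²=0.447043
Nominal = 44.350. Worst-case = [44.350 - 1.167, 44.350 + 1.283] = [43.183, 45.633]. RSS = √0.447043 = 0.669.

nominal=44.350 wc=[43.183,45.633] rss=0.669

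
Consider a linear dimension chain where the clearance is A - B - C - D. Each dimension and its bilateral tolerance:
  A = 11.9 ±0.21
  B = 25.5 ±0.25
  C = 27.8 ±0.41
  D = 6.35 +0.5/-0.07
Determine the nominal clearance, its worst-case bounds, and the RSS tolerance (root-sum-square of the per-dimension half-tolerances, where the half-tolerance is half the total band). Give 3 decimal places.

Stack each dimension's contribution:
  +A: nom +11.900 → Σnom=11.900; wc +0.210/-0.210 → slack +0.210/-0.210; half-tol=0.210, Σhalf²=0.044100
  -B: nom -25.500 → Σnom=-13.600; wc +0.250/-0.250 → slack +0.460/-0.460; half-tol=0.250, Σhalf²=0.106600
  -C: nom -27.800 → Σnom=-41.400; wc +0.410/-0.410 → slack +0.870/-0.870; half-tol=0.410, Σhalf²=0.274700
  -D: nom -6.350 → Σnom=-47.750; wc +0.070/-0.500 → slack +0.940/-1.370; half-tol=0.285, Σhalf²=0.355925
Nominal = -47.750. Worst-case = [-47.750 - 1.370, -47.750 + 0.940] = [-49.120, -46.810]. RSS = √0.355925 = 0.597.

nominal=-47.750 wc=[-49.120,-46.810] rss=0.597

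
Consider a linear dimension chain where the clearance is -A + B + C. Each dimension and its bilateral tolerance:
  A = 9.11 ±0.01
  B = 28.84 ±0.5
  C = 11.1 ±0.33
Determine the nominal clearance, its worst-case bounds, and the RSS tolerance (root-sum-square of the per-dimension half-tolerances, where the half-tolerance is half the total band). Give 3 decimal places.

Stack each dimension's contribution:
  -A: nom -9.110 → Σnom=-9.110; wc +0.010/-0.010 → slack +0.010/-0.010; half-tol=0.010, Σhalf²=0.000100
  +B: nom +28.840 → Σnom=19.730; wc +0.500/-0.500 → slack +0.510/-0.510; half-tol=0.500, Σhalf²=0.250100
  +C: nom +11.100 → Σnom=30.830; wc +0.330/-0.330 → slack +0.840/-0.840; half-tol=0.330, Σhalf²=0.359000
Nominal = 30.830. Worst-case = [30.830 - 0.840, 30.830 + 0.840] = [29.990, 31.670]. RSS = √0.359000 = 0.599.

nominal=30.830 wc=[29.990,31.670] rss=0.599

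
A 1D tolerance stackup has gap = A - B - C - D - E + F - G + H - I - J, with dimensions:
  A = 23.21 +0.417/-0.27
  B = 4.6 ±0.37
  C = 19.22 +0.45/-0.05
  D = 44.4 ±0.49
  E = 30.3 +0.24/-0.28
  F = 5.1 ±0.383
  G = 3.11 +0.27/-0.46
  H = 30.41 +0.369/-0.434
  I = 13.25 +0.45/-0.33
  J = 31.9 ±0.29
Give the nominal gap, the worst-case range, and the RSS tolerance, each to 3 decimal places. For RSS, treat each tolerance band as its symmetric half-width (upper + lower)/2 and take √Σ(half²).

nominal=-88.060 wc=[-91.707,-84.621] rss=1.141

Stack each dimension's contribution:
  +A: nom +23.210 → Σnom=23.210; wc +0.417/-0.270 → slack +0.417/-0.270; half-tol=0.344, Σhalf²=0.117992
  -B: nom -4.600 → Σnom=18.610; wc +0.370/-0.370 → slack +0.787/-0.640; half-tol=0.370, Σhalf²=0.254892
  -C: nom -19.220 → Σnom=-0.610; wc +0.050/-0.450 → slack +0.837/-1.090; half-tol=0.250, Σhalf²=0.317392
  -D: nom -44.400 → Σnom=-45.010; wc +0.490/-0.490 → slack +1.327/-1.580; half-tol=0.490, Σhalf²=0.557492
  -E: nom -30.300 → Σnom=-75.310; wc +0.280/-0.240 → slack +1.607/-1.820; half-tol=0.260, Σhalf²=0.625092
  +F: nom +5.100 → Σnom=-70.210; wc +0.383/-0.383 → slack +1.990/-2.203; half-tol=0.383, Σhalf²=0.771781
  -G: nom -3.110 → Σnom=-73.320; wc +0.460/-0.270 → slack +2.450/-2.473; half-tol=0.365, Σhalf²=0.905006
  +H: nom +30.410 → Σnom=-42.910; wc +0.369/-0.434 → slack +2.819/-2.907; half-tol=0.401, Σhalf²=1.066208
  -I: nom -13.250 → Σnom=-56.160; wc +0.330/-0.450 → slack +3.149/-3.357; half-tol=0.390, Σhalf²=1.218309
  -J: nom -31.900 → Σnom=-88.060; wc +0.290/-0.290 → slack +3.439/-3.647; half-tol=0.290, Σhalf²=1.302409
Nominal = -88.060. Worst-case = [-88.060 - 3.647, -88.060 + 3.439] = [-91.707, -84.621]. RSS = √1.302409 = 1.141.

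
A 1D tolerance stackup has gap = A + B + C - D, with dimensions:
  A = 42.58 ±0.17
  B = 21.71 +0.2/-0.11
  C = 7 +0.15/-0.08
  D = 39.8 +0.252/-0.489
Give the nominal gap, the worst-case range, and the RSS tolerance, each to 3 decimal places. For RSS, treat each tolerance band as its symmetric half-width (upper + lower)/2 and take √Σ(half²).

nominal=31.490 wc=[30.878,32.499] rss=0.451

Stack each dimension's contribution:
  +A: nom +42.580 → Σnom=42.580; wc +0.170/-0.170 → slack +0.170/-0.170; half-tol=0.170, Σhalf²=0.028900
  +B: nom +21.710 → Σnom=64.290; wc +0.200/-0.110 → slack +0.370/-0.280; half-tol=0.155, Σhalf²=0.052925
  +C: nom +7.000 → Σnom=71.290; wc +0.150/-0.080 → slack +0.520/-0.360; half-tol=0.115, Σhalf²=0.066150
  -D: nom -39.800 → Σnom=31.490; wc +0.489/-0.252 → slack +1.009/-0.612; half-tol=0.370, Σhalf²=0.203420
Nominal = 31.490. Worst-case = [31.490 - 0.612, 31.490 + 1.009] = [30.878, 32.499]. RSS = √0.203420 = 0.451.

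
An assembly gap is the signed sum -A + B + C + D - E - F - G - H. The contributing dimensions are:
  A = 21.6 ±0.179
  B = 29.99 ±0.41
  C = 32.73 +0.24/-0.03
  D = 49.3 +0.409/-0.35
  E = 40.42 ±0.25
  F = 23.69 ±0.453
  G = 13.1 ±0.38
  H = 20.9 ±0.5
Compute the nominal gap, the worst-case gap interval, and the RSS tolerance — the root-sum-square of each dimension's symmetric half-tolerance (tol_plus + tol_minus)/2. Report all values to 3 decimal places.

Stack each dimension's contribution:
  -A: nom -21.600 → Σnom=-21.600; wc +0.179/-0.179 → slack +0.179/-0.179; half-tol=0.179, Σhalf²=0.032041
  +B: nom +29.990 → Σnom=8.390; wc +0.410/-0.410 → slack +0.589/-0.589; half-tol=0.410, Σhalf²=0.200141
  +C: nom +32.730 → Σnom=41.120; wc +0.240/-0.030 → slack +0.829/-0.619; half-tol=0.135, Σhalf²=0.218366
  +D: nom +49.300 → Σnom=90.420; wc +0.409/-0.350 → slack +1.238/-0.969; half-tol=0.379, Σhalf²=0.362386
  -E: nom -40.420 → Σnom=50.000; wc +0.250/-0.250 → slack +1.488/-1.219; half-tol=0.250, Σhalf²=0.424886
  -F: nom -23.690 → Σnom=26.310; wc +0.453/-0.453 → slack +1.941/-1.672; half-tol=0.453, Σhalf²=0.630095
  -G: nom -13.100 → Σnom=13.210; wc +0.380/-0.380 → slack +2.321/-2.052; half-tol=0.380, Σhalf²=0.774495
  -H: nom -20.900 → Σnom=-7.690; wc +0.500/-0.500 → slack +2.821/-2.552; half-tol=0.500, Σhalf²=1.024495
Nominal = -7.690. Worst-case = [-7.690 - 2.552, -7.690 + 2.821] = [-10.242, -4.869]. RSS = √1.024495 = 1.012.

nominal=-7.690 wc=[-10.242,-4.869] rss=1.012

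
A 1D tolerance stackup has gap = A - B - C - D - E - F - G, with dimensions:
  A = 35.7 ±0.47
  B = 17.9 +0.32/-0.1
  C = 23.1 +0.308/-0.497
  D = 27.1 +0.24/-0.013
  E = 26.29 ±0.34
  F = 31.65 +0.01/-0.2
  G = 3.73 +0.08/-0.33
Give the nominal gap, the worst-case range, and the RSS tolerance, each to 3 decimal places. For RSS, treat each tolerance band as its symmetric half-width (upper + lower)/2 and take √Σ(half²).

Stack each dimension's contribution:
  +A: nom +35.700 → Σnom=35.700; wc +0.470/-0.470 → slack +0.470/-0.470; half-tol=0.470, Σhalf²=0.220900
  -B: nom -17.900 → Σnom=17.800; wc +0.100/-0.320 → slack +0.570/-0.790; half-tol=0.210, Σhalf²=0.265000
  -C: nom -23.100 → Σnom=-5.300; wc +0.497/-0.308 → slack +1.067/-1.098; half-tol=0.402, Σhalf²=0.427006
  -D: nom -27.100 → Σnom=-32.400; wc +0.013/-0.240 → slack +1.080/-1.338; half-tol=0.127, Σhalf²=0.443008
  -E: nom -26.290 → Σnom=-58.690; wc +0.340/-0.340 → slack +1.420/-1.678; half-tol=0.340, Σhalf²=0.558608
  -F: nom -31.650 → Σnom=-90.340; wc +0.200/-0.010 → slack +1.620/-1.688; half-tol=0.105, Σhalf²=0.569633
  -G: nom -3.730 → Σnom=-94.070; wc +0.330/-0.080 → slack +1.950/-1.768; half-tol=0.205, Σhalf²=0.611658
Nominal = -94.070. Worst-case = [-94.070 - 1.768, -94.070 + 1.950] = [-95.838, -92.120]. RSS = √0.611658 = 0.782.

nominal=-94.070 wc=[-95.838,-92.120] rss=0.782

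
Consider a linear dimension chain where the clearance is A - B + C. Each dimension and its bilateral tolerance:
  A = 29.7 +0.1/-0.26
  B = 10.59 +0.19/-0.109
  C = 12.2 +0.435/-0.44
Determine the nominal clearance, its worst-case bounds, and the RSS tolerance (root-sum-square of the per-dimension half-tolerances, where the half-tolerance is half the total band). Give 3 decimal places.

Stack each dimension's contribution:
  +A: nom +29.700 → Σnom=29.700; wc +0.100/-0.260 → slack +0.100/-0.260; half-tol=0.180, Σhalf²=0.032400
  -B: nom -10.590 → Σnom=19.110; wc +0.109/-0.190 → slack +0.209/-0.450; half-tol=0.149, Σhalf²=0.054750
  +C: nom +12.200 → Σnom=31.310; wc +0.435/-0.440 → slack +0.644/-0.890; half-tol=0.438, Σhalf²=0.246157
Nominal = 31.310. Worst-case = [31.310 - 0.890, 31.310 + 0.644] = [30.420, 31.954]. RSS = √0.246157 = 0.496.

nominal=31.310 wc=[30.420,31.954] rss=0.496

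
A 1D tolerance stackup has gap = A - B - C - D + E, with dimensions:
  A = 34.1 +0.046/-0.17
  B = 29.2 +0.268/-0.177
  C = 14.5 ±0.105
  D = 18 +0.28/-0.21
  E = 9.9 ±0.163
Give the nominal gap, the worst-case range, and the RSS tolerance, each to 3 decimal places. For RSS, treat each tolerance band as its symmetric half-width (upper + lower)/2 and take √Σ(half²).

nominal=-17.700 wc=[-18.686,-16.999] rss=0.398

Stack each dimension's contribution:
  +A: nom +34.100 → Σnom=34.100; wc +0.046/-0.170 → slack +0.046/-0.170; half-tol=0.108, Σhalf²=0.011664
  -B: nom -29.200 → Σnom=4.900; wc +0.177/-0.268 → slack +0.223/-0.438; half-tol=0.223, Σhalf²=0.061170
  -C: nom -14.500 → Σnom=-9.600; wc +0.105/-0.105 → slack +0.328/-0.543; half-tol=0.105, Σhalf²=0.072195
  -D: nom -18.000 → Σnom=-27.600; wc +0.210/-0.280 → slack +0.538/-0.823; half-tol=0.245, Σhalf²=0.132220
  +E: nom +9.900 → Σnom=-17.700; wc +0.163/-0.163 → slack +0.701/-0.986; half-tol=0.163, Σhalf²=0.158789
Nominal = -17.700. Worst-case = [-17.700 - 0.986, -17.700 + 0.701] = [-18.686, -16.999]. RSS = √0.158789 = 0.398.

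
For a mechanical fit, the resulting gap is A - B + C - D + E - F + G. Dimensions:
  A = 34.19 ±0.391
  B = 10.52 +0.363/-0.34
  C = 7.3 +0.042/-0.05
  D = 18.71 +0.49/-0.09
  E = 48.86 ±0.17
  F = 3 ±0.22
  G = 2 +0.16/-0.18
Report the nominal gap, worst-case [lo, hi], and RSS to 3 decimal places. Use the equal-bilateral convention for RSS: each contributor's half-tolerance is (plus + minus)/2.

Stack each dimension's contribution:
  +A: nom +34.190 → Σnom=34.190; wc +0.391/-0.391 → slack +0.391/-0.391; half-tol=0.391, Σhalf²=0.152881
  -B: nom -10.520 → Σnom=23.670; wc +0.340/-0.363 → slack +0.731/-0.754; half-tol=0.352, Σhalf²=0.276433
  +C: nom +7.300 → Σnom=30.970; wc +0.042/-0.050 → slack +0.773/-0.804; half-tol=0.046, Σhalf²=0.278549
  -D: nom -18.710 → Σnom=12.260; wc +0.090/-0.490 → slack +0.863/-1.294; half-tol=0.290, Σhalf²=0.362649
  +E: nom +48.860 → Σnom=61.120; wc +0.170/-0.170 → slack +1.033/-1.464; half-tol=0.170, Σhalf²=0.391549
  -F: nom -3.000 → Σnom=58.120; wc +0.220/-0.220 → slack +1.253/-1.684; half-tol=0.220, Σhalf²=0.439949
  +G: nom +2.000 → Σnom=60.120; wc +0.160/-0.180 → slack +1.413/-1.864; half-tol=0.170, Σhalf²=0.468849
Nominal = 60.120. Worst-case = [60.120 - 1.864, 60.120 + 1.413] = [58.256, 61.533]. RSS = √0.468849 = 0.685.

nominal=60.120 wc=[58.256,61.533] rss=0.685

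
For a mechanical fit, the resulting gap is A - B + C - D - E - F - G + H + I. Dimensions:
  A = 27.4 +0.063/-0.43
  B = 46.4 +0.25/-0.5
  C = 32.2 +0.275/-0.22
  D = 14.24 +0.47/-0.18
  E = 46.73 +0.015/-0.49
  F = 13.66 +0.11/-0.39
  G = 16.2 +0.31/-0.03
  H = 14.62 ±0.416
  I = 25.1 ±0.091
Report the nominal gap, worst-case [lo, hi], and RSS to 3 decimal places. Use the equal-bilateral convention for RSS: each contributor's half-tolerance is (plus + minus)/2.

Stack each dimension's contribution:
  +A: nom +27.400 → Σnom=27.400; wc +0.063/-0.430 → slack +0.063/-0.430; half-tol=0.246, Σhalf²=0.060762
  -B: nom -46.400 → Σnom=-19.000; wc +0.500/-0.250 → slack +0.563/-0.680; half-tol=0.375, Σhalf²=0.201387
  +C: nom +32.200 → Σnom=13.200; wc +0.275/-0.220 → slack +0.838/-0.900; half-tol=0.247, Σhalf²=0.262643
  -D: nom -14.240 → Σnom=-1.040; wc +0.180/-0.470 → slack +1.018/-1.370; half-tol=0.325, Σhalf²=0.368268
  -E: nom -46.730 → Σnom=-47.770; wc +0.490/-0.015 → slack +1.508/-1.385; half-tol=0.253, Σhalf²=0.432025
  -F: nom -13.660 → Σnom=-61.430; wc +0.390/-0.110 → slack +1.898/-1.495; half-tol=0.250, Σhalf²=0.494525
  -G: nom -16.200 → Σnom=-77.630; wc +0.030/-0.310 → slack +1.928/-1.805; half-tol=0.170, Σhalf²=0.523425
  +H: nom +14.620 → Σnom=-63.010; wc +0.416/-0.416 → slack +2.344/-2.221; half-tol=0.416, Σhalf²=0.696481
  +I: nom +25.100 → Σnom=-37.910; wc +0.091/-0.091 → slack +2.435/-2.312; half-tol=0.091, Σhalf²=0.704762
Nominal = -37.910. Worst-case = [-37.910 - 2.312, -37.910 + 2.435] = [-40.222, -35.475]. RSS = √0.704762 = 0.840.

nominal=-37.910 wc=[-40.222,-35.475] rss=0.840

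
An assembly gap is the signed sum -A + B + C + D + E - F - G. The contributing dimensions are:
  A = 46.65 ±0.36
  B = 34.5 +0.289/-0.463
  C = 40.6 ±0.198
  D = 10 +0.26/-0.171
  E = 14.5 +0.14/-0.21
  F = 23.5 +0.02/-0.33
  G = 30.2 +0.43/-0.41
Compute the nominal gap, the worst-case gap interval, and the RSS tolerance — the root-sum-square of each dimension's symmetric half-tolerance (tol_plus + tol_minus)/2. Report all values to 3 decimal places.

Stack each dimension's contribution:
  -A: nom -46.650 → Σnom=-46.650; wc +0.360/-0.360 → slack +0.360/-0.360; half-tol=0.360, Σhalf²=0.129600
  +B: nom +34.500 → Σnom=-12.150; wc +0.289/-0.463 → slack +0.649/-0.823; half-tol=0.376, Σhalf²=0.270976
  +C: nom +40.600 → Σnom=28.450; wc +0.198/-0.198 → slack +0.847/-1.021; half-tol=0.198, Σhalf²=0.310180
  +D: nom +10.000 → Σnom=38.450; wc +0.260/-0.171 → slack +1.107/-1.192; half-tol=0.216, Σhalf²=0.356620
  +E: nom +14.500 → Σnom=52.950; wc +0.140/-0.210 → slack +1.247/-1.402; half-tol=0.175, Σhalf²=0.387245
  -F: nom -23.500 → Σnom=29.450; wc +0.330/-0.020 → slack +1.577/-1.422; half-tol=0.175, Σhalf²=0.417870
  -G: nom -30.200 → Σnom=-0.750; wc +0.410/-0.430 → slack +1.987/-1.852; half-tol=0.420, Σhalf²=0.594270
Nominal = -0.750. Worst-case = [-0.750 - 1.852, -0.750 + 1.987] = [-2.602, 1.237]. RSS = √0.594270 = 0.771.

nominal=-0.750 wc=[-2.602,1.237] rss=0.771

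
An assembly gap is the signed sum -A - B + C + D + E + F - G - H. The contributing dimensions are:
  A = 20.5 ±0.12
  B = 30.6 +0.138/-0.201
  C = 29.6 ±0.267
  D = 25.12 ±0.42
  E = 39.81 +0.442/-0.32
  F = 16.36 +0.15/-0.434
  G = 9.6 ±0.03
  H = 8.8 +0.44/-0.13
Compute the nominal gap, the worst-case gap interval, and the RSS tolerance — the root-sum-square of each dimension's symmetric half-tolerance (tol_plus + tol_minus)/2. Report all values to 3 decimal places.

Stack each dimension's contribution:
  -A: nom -20.500 → Σnom=-20.500; wc +0.120/-0.120 → slack +0.120/-0.120; half-tol=0.120, Σhalf²=0.014400
  -B: nom -30.600 → Σnom=-51.100; wc +0.201/-0.138 → slack +0.321/-0.258; half-tol=0.170, Σhalf²=0.043130
  +C: nom +29.600 → Σnom=-21.500; wc +0.267/-0.267 → slack +0.588/-0.525; half-tol=0.267, Σhalf²=0.114419
  +D: nom +25.120 → Σnom=3.620; wc +0.420/-0.420 → slack +1.008/-0.945; half-tol=0.420, Σhalf²=0.290819
  +E: nom +39.810 → Σnom=43.430; wc +0.442/-0.320 → slack +1.450/-1.265; half-tol=0.381, Σhalf²=0.435980
  +F: nom +16.360 → Σnom=59.790; wc +0.150/-0.434 → slack +1.600/-1.699; half-tol=0.292, Σhalf²=0.521244
  -G: nom -9.600 → Σnom=50.190; wc +0.030/-0.030 → slack +1.630/-1.729; half-tol=0.030, Σhalf²=0.522144
  -H: nom -8.800 → Σnom=41.390; wc +0.130/-0.440 → slack +1.760/-2.169; half-tol=0.285, Σhalf²=0.603369
Nominal = 41.390. Worst-case = [41.390 - 2.169, 41.390 + 1.760] = [39.221, 43.150]. RSS = √0.603369 = 0.777.

nominal=41.390 wc=[39.221,43.150] rss=0.777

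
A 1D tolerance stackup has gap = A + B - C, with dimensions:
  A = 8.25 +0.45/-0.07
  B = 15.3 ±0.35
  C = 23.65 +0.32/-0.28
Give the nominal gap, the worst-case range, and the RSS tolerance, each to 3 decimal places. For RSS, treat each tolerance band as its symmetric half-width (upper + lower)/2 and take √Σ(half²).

nominal=-0.100 wc=[-0.840,0.980] rss=0.529

Stack each dimension's contribution:
  +A: nom +8.250 → Σnom=8.250; wc +0.450/-0.070 → slack +0.450/-0.070; half-tol=0.260, Σhalf²=0.067600
  +B: nom +15.300 → Σnom=23.550; wc +0.350/-0.350 → slack +0.800/-0.420; half-tol=0.350, Σhalf²=0.190100
  -C: nom -23.650 → Σnom=-0.100; wc +0.280/-0.320 → slack +1.080/-0.740; half-tol=0.300, Σhalf²=0.280100
Nominal = -0.100. Worst-case = [-0.100 - 0.740, -0.100 + 1.080] = [-0.840, 0.980]. RSS = √0.280100 = 0.529.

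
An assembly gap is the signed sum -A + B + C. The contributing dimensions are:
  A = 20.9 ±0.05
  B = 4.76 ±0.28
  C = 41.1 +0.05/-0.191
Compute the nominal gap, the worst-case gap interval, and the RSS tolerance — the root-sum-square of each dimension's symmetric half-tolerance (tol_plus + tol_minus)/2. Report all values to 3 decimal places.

nominal=24.960 wc=[24.439,25.340] rss=0.309

Stack each dimension's contribution:
  -A: nom -20.900 → Σnom=-20.900; wc +0.050/-0.050 → slack +0.050/-0.050; half-tol=0.050, Σhalf²=0.002500
  +B: nom +4.760 → Σnom=-16.140; wc +0.280/-0.280 → slack +0.330/-0.330; half-tol=0.280, Σhalf²=0.080900
  +C: nom +41.100 → Σnom=24.960; wc +0.050/-0.191 → slack +0.380/-0.521; half-tol=0.120, Σhalf²=0.095420
Nominal = 24.960. Worst-case = [24.960 - 0.521, 24.960 + 0.380] = [24.439, 25.340]. RSS = √0.095420 = 0.309.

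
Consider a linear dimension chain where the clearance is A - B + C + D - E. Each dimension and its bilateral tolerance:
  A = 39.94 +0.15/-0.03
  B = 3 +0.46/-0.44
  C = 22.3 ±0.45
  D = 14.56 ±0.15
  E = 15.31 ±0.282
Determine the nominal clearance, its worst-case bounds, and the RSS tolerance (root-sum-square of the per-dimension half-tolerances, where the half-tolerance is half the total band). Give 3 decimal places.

nominal=58.490 wc=[57.118,59.962] rss=0.718

Stack each dimension's contribution:
  +A: nom +39.940 → Σnom=39.940; wc +0.150/-0.030 → slack +0.150/-0.030; half-tol=0.090, Σhalf²=0.008100
  -B: nom -3.000 → Σnom=36.940; wc +0.440/-0.460 → slack +0.590/-0.490; half-tol=0.450, Σhalf²=0.210600
  +C: nom +22.300 → Σnom=59.240; wc +0.450/-0.450 → slack +1.040/-0.940; half-tol=0.450, Σhalf²=0.413100
  +D: nom +14.560 → Σnom=73.800; wc +0.150/-0.150 → slack +1.190/-1.090; half-tol=0.150, Σhalf²=0.435600
  -E: nom -15.310 → Σnom=58.490; wc +0.282/-0.282 → slack +1.472/-1.372; half-tol=0.282, Σhalf²=0.515124
Nominal = 58.490. Worst-case = [58.490 - 1.372, 58.490 + 1.472] = [57.118, 59.962]. RSS = √0.515124 = 0.718.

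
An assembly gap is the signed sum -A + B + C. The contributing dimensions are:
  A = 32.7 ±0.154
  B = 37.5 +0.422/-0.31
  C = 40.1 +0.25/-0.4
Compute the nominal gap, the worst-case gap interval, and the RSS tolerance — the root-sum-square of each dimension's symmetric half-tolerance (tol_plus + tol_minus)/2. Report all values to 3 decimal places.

Stack each dimension's contribution:
  -A: nom -32.700 → Σnom=-32.700; wc +0.154/-0.154 → slack +0.154/-0.154; half-tol=0.154, Σhalf²=0.023716
  +B: nom +37.500 → Σnom=4.800; wc +0.422/-0.310 → slack +0.576/-0.464; half-tol=0.366, Σhalf²=0.157672
  +C: nom +40.100 → Σnom=44.900; wc +0.250/-0.400 → slack +0.826/-0.864; half-tol=0.325, Σhalf²=0.263297
Nominal = 44.900. Worst-case = [44.900 - 0.864, 44.900 + 0.826] = [44.036, 45.726]. RSS = √0.263297 = 0.513.

nominal=44.900 wc=[44.036,45.726] rss=0.513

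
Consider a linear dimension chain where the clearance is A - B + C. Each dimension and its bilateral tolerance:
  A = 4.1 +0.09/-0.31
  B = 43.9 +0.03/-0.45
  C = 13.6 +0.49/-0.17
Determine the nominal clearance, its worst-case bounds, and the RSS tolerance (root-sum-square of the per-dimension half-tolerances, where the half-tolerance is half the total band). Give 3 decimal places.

nominal=-26.200 wc=[-26.710,-25.170] rss=0.454

Stack each dimension's contribution:
  +A: nom +4.100 → Σnom=4.100; wc +0.090/-0.310 → slack +0.090/-0.310; half-tol=0.200, Σhalf²=0.040000
  -B: nom -43.900 → Σnom=-39.800; wc +0.450/-0.030 → slack +0.540/-0.340; half-tol=0.240, Σhalf²=0.097600
  +C: nom +13.600 → Σnom=-26.200; wc +0.490/-0.170 → slack +1.030/-0.510; half-tol=0.330, Σhalf²=0.206500
Nominal = -26.200. Worst-case = [-26.200 - 0.510, -26.200 + 1.030] = [-26.710, -25.170]. RSS = √0.206500 = 0.454.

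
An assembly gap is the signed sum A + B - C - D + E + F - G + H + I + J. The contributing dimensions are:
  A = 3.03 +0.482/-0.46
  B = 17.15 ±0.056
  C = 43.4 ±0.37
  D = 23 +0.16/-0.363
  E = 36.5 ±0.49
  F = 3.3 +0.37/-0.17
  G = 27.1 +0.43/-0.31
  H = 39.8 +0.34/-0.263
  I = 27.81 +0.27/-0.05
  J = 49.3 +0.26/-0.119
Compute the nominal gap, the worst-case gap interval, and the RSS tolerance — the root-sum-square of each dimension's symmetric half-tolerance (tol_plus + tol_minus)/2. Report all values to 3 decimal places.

nominal=83.390 wc=[80.822,86.701] rss=1.016

Stack each dimension's contribution:
  +A: nom +3.030 → Σnom=3.030; wc +0.482/-0.460 → slack +0.482/-0.460; half-tol=0.471, Σhalf²=0.221841
  +B: nom +17.150 → Σnom=20.180; wc +0.056/-0.056 → slack +0.538/-0.516; half-tol=0.056, Σhalf²=0.224977
  -C: nom -43.400 → Σnom=-23.220; wc +0.370/-0.370 → slack +0.908/-0.886; half-tol=0.370, Σhalf²=0.361877
  -D: nom -23.000 → Σnom=-46.220; wc +0.363/-0.160 → slack +1.271/-1.046; half-tol=0.262, Σhalf²=0.430259
  +E: nom +36.500 → Σnom=-9.720; wc +0.490/-0.490 → slack +1.761/-1.536; half-tol=0.490, Σhalf²=0.670359
  +F: nom +3.300 → Σnom=-6.420; wc +0.370/-0.170 → slack +2.131/-1.706; half-tol=0.270, Σhalf²=0.743259
  -G: nom -27.100 → Σnom=-33.520; wc +0.310/-0.430 → slack +2.441/-2.136; half-tol=0.370, Σhalf²=0.880159
  +H: nom +39.800 → Σnom=6.280; wc +0.340/-0.263 → slack +2.781/-2.399; half-tol=0.301, Σhalf²=0.971061
  +I: nom +27.810 → Σnom=34.090; wc +0.270/-0.050 → slack +3.051/-2.449; half-tol=0.160, Σhalf²=0.996661
  +J: nom +49.300 → Σnom=83.390; wc +0.260/-0.119 → slack +3.311/-2.568; half-tol=0.190, Σhalf²=1.032572
Nominal = 83.390. Worst-case = [83.390 - 2.568, 83.390 + 3.311] = [80.822, 86.701]. RSS = √1.032572 = 1.016.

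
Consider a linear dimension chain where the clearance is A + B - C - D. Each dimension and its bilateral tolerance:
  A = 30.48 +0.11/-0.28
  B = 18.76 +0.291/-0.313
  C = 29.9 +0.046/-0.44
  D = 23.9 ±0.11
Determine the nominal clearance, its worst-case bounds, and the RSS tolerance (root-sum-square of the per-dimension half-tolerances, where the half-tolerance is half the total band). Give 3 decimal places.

nominal=-4.560 wc=[-5.309,-3.609] rss=0.448

Stack each dimension's contribution:
  +A: nom +30.480 → Σnom=30.480; wc +0.110/-0.280 → slack +0.110/-0.280; half-tol=0.195, Σhalf²=0.038025
  +B: nom +18.760 → Σnom=49.240; wc +0.291/-0.313 → slack +0.401/-0.593; half-tol=0.302, Σhalf²=0.129229
  -C: nom -29.900 → Σnom=19.340; wc +0.440/-0.046 → slack +0.841/-0.639; half-tol=0.243, Σhalf²=0.188278
  -D: nom -23.900 → Σnom=-4.560; wc +0.110/-0.110 → slack +0.951/-0.749; half-tol=0.110, Σhalf²=0.200378
Nominal = -4.560. Worst-case = [-4.560 - 0.749, -4.560 + 0.951] = [-5.309, -3.609]. RSS = √0.200378 = 0.448.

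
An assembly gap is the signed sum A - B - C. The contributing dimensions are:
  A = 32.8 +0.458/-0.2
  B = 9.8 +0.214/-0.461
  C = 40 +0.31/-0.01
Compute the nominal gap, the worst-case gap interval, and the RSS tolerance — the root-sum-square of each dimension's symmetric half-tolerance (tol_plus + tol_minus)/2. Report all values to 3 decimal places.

nominal=-17.000 wc=[-17.724,-16.071] rss=0.498

Stack each dimension's contribution:
  +A: nom +32.800 → Σnom=32.800; wc +0.458/-0.200 → slack +0.458/-0.200; half-tol=0.329, Σhalf²=0.108241
  -B: nom -9.800 → Σnom=23.000; wc +0.461/-0.214 → slack +0.919/-0.414; half-tol=0.338, Σhalf²=0.222147
  -C: nom -40.000 → Σnom=-17.000; wc +0.010/-0.310 → slack +0.929/-0.724; half-tol=0.160, Σhalf²=0.247747
Nominal = -17.000. Worst-case = [-17.000 - 0.724, -17.000 + 0.929] = [-17.724, -16.071]. RSS = √0.247747 = 0.498.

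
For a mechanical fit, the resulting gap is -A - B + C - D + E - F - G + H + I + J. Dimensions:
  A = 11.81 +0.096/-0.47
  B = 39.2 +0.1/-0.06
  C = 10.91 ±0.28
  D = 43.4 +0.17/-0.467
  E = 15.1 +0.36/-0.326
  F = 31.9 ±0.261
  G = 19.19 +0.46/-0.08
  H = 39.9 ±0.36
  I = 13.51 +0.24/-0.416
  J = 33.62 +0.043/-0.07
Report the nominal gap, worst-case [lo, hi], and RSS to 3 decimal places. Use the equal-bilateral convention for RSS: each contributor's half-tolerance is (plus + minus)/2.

Stack each dimension's contribution:
  -A: nom -11.810 → Σnom=-11.810; wc +0.470/-0.096 → slack +0.470/-0.096; half-tol=0.283, Σhalf²=0.080089
  -B: nom -39.200 → Σnom=-51.010; wc +0.060/-0.100 → slack +0.530/-0.196; half-tol=0.080, Σhalf²=0.086489
  +C: nom +10.910 → Σnom=-40.100; wc +0.280/-0.280 → slack +0.810/-0.476; half-tol=0.280, Σhalf²=0.164889
  -D: nom -43.400 → Σnom=-83.500; wc +0.467/-0.170 → slack +1.277/-0.646; half-tol=0.319, Σhalf²=0.266331
  +E: nom +15.100 → Σnom=-68.400; wc +0.360/-0.326 → slack +1.637/-0.972; half-tol=0.343, Σhalf²=0.383980
  -F: nom -31.900 → Σnom=-100.300; wc +0.261/-0.261 → slack +1.898/-1.233; half-tol=0.261, Σhalf²=0.452101
  -G: nom -19.190 → Σnom=-119.490; wc +0.080/-0.460 → slack +1.978/-1.693; half-tol=0.270, Σhalf²=0.525001
  +H: nom +39.900 → Σnom=-79.590; wc +0.360/-0.360 → slack +2.338/-2.053; half-tol=0.360, Σhalf²=0.654601
  +I: nom +13.510 → Σnom=-66.080; wc +0.240/-0.416 → slack +2.578/-2.469; half-tol=0.328, Σhalf²=0.762185
  +J: nom +33.620 → Σnom=-32.460; wc +0.043/-0.070 → slack +2.621/-2.539; half-tol=0.057, Σhalf²=0.765378
Nominal = -32.460. Worst-case = [-32.460 - 2.539, -32.460 + 2.621] = [-34.999, -29.839]. RSS = √0.765378 = 0.875.

nominal=-32.460 wc=[-34.999,-29.839] rss=0.875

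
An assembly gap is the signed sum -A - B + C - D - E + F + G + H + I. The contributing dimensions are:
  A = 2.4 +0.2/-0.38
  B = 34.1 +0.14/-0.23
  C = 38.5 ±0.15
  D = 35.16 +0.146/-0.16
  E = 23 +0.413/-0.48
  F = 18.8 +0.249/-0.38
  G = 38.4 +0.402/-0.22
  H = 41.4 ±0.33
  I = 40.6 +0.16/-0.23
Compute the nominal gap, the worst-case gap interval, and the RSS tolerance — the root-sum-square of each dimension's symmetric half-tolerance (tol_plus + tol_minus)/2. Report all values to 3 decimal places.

nominal=83.040 wc=[80.831,85.581] rss=0.840

Stack each dimension's contribution:
  -A: nom -2.400 → Σnom=-2.400; wc +0.380/-0.200 → slack +0.380/-0.200; half-tol=0.290, Σhalf²=0.084100
  -B: nom -34.100 → Σnom=-36.500; wc +0.230/-0.140 → slack +0.610/-0.340; half-tol=0.185, Σhalf²=0.118325
  +C: nom +38.500 → Σnom=2.000; wc +0.150/-0.150 → slack +0.760/-0.490; half-tol=0.150, Σhalf²=0.140825
  -D: nom -35.160 → Σnom=-33.160; wc +0.160/-0.146 → slack +0.920/-0.636; half-tol=0.153, Σhalf²=0.164234
  -E: nom -23.000 → Σnom=-56.160; wc +0.480/-0.413 → slack +1.400/-1.049; half-tol=0.447, Σhalf²=0.363596
  +F: nom +18.800 → Σnom=-37.360; wc +0.249/-0.380 → slack +1.649/-1.429; half-tol=0.315, Σhalf²=0.462507
  +G: nom +38.400 → Σnom=1.040; wc +0.402/-0.220 → slack +2.051/-1.649; half-tol=0.311, Σhalf²=0.559227
  +H: nom +41.400 → Σnom=42.440; wc +0.330/-0.330 → slack +2.381/-1.979; half-tol=0.330, Σhalf²=0.668127
  +I: nom +40.600 → Σnom=83.040; wc +0.160/-0.230 → slack +2.541/-2.209; half-tol=0.195, Σhalf²=0.706152
Nominal = 83.040. Worst-case = [83.040 - 2.209, 83.040 + 2.541] = [80.831, 85.581]. RSS = √0.706152 = 0.840.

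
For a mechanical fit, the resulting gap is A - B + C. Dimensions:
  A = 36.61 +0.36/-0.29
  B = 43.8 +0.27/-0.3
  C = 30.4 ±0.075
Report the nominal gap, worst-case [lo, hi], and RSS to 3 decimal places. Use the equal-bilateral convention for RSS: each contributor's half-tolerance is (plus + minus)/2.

nominal=23.210 wc=[22.575,23.945] rss=0.439

Stack each dimension's contribution:
  +A: nom +36.610 → Σnom=36.610; wc +0.360/-0.290 → slack +0.360/-0.290; half-tol=0.325, Σhalf²=0.105625
  -B: nom -43.800 → Σnom=-7.190; wc +0.300/-0.270 → slack +0.660/-0.560; half-tol=0.285, Σhalf²=0.186850
  +C: nom +30.400 → Σnom=23.210; wc +0.075/-0.075 → slack +0.735/-0.635; half-tol=0.075, Σhalf²=0.192475
Nominal = 23.210. Worst-case = [23.210 - 0.635, 23.210 + 0.735] = [22.575, 23.945]. RSS = √0.192475 = 0.439.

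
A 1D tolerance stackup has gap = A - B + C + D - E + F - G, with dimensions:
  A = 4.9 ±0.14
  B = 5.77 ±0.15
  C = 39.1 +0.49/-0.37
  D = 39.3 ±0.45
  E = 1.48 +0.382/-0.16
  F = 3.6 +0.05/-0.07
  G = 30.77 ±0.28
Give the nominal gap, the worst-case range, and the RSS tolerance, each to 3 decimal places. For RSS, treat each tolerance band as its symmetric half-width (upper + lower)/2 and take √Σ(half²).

Stack each dimension's contribution:
  +A: nom +4.900 → Σnom=4.900; wc +0.140/-0.140 → slack +0.140/-0.140; half-tol=0.140, Σhalf²=0.019600
  -B: nom -5.770 → Σnom=-0.870; wc +0.150/-0.150 → slack +0.290/-0.290; half-tol=0.150, Σhalf²=0.042100
  +C: nom +39.100 → Σnom=38.230; wc +0.490/-0.370 → slack +0.780/-0.660; half-tol=0.430, Σhalf²=0.227000
  +D: nom +39.300 → Σnom=77.530; wc +0.450/-0.450 → slack +1.230/-1.110; half-tol=0.450, Σhalf²=0.429500
  -E: nom -1.480 → Σnom=76.050; wc +0.160/-0.382 → slack +1.390/-1.492; half-tol=0.271, Σhalf²=0.502941
  +F: nom +3.600 → Σnom=79.650; wc +0.050/-0.070 → slack +1.440/-1.562; half-tol=0.060, Σhalf²=0.506541
  -G: nom -30.770 → Σnom=48.880; wc +0.280/-0.280 → slack +1.720/-1.842; half-tol=0.280, Σhalf²=0.584941
Nominal = 48.880. Worst-case = [48.880 - 1.842, 48.880 + 1.720] = [47.038, 50.600]. RSS = √0.584941 = 0.765.

nominal=48.880 wc=[47.038,50.600] rss=0.765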